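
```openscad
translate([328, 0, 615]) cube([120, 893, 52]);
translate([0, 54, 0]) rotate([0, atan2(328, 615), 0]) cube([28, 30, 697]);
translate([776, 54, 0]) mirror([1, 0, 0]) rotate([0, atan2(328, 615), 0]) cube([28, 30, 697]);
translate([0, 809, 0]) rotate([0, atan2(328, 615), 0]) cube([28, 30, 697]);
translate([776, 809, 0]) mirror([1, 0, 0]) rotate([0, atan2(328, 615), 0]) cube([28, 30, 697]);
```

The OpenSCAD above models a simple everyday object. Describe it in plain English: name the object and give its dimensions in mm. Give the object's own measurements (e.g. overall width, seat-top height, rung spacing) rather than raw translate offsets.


A sawhorse. A 120×893×52 mm beam (x, y, z) sits on two A-frame leg pairs. Each pair is two raked legs of 28×30 mm section (30 mm along y) splaying symmetrically in x. Each leg rises 615 mm vertically over 328 mm of horizontal reach and is 697 mm long along its own axis. Every leg's outer bottom edge rests on the floor and its outer top edge meets a bottom edge of the beam — the left legs (tilting toward +x) meet the beam's −x bottom edge, the right legs (their mirror images, tilting toward −x) meet its +x bottom edge — so the leg tops tuck under the beam, the beam's underside is 615 mm above the floor, and the feet are 776 mm apart outside-to-outside with the beam centred between them. The two leg pairs are set in 54 mm from either end of the beam.


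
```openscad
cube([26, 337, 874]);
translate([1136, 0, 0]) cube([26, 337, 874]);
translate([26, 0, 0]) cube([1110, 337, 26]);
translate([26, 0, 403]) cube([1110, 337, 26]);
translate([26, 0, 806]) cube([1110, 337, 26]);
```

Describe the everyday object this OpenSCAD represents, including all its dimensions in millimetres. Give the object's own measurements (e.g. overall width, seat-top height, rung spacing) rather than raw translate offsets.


An open bookshelf. Two side panels, each 26 mm thick, 337 mm deep and 874 mm tall, stand 1162 mm apart (outside-to-outside). Between them sit 3 shelves, each 26 mm thick and 337 mm deep, spanning the full gap between the sides. The bottom shelf rests on the floor (its underside at z = 0) and the clear gap between one shelf's top and the next shelf's underside is 377 mm.


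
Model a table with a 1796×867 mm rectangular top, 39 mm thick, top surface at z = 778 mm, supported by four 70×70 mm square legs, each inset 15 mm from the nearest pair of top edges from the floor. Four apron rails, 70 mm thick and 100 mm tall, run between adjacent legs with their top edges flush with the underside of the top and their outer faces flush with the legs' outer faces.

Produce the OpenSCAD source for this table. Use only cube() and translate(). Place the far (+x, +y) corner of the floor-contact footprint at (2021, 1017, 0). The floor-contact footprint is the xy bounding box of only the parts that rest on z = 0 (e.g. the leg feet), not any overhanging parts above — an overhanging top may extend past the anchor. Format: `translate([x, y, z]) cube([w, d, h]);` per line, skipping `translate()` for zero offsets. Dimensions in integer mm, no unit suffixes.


translate([240, 165, 739]) cube([1796, 867, 39]);
translate([255, 180, 0]) cube([70, 70, 739]);
translate([1951, 180, 0]) cube([70, 70, 739]);
translate([255, 947, 0]) cube([70, 70, 739]);
translate([1951, 947, 0]) cube([70, 70, 739]);
translate([325, 180, 639]) cube([1626, 70, 100]);
translate([325, 947, 639]) cube([1626, 70, 100]);
translate([255, 250, 639]) cube([70, 697, 100]);
translate([1951, 250, 639]) cube([70, 697, 100]);


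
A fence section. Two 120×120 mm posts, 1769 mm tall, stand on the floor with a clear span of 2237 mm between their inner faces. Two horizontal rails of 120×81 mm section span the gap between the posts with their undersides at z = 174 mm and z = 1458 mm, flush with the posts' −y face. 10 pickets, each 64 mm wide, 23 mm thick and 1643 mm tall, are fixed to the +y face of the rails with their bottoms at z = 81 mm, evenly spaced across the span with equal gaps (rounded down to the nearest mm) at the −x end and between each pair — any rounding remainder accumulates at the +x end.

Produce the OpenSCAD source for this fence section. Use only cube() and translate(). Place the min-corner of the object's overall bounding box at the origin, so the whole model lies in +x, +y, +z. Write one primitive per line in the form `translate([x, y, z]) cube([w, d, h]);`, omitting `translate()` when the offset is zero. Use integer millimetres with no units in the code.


cube([120, 120, 1769]);
translate([2357, 0, 0]) cube([120, 120, 1769]);
translate([120, 0, 174]) cube([2237, 120, 81]);
translate([120, 0, 1458]) cube([2237, 120, 81]);
translate([265, 120, 81]) cube([64, 23, 1643]);
translate([474, 120, 81]) cube([64, 23, 1643]);
translate([683, 120, 81]) cube([64, 23, 1643]);
translate([892, 120, 81]) cube([64, 23, 1643]);
translate([1101, 120, 81]) cube([64, 23, 1643]);
translate([1310, 120, 81]) cube([64, 23, 1643]);
translate([1519, 120, 81]) cube([64, 23, 1643]);
translate([1728, 120, 81]) cube([64, 23, 1643]);
translate([1937, 120, 81]) cube([64, 23, 1643]);
translate([2146, 120, 81]) cube([64, 23, 1643]);


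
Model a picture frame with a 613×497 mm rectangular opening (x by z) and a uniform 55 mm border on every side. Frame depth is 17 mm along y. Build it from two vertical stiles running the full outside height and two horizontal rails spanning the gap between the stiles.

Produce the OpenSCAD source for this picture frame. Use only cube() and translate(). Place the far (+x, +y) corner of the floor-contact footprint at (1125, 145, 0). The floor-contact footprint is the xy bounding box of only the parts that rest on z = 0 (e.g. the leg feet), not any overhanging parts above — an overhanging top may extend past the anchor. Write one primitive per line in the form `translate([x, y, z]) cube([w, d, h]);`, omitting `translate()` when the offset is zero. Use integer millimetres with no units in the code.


translate([402, 128, 0]) cube([55, 17, 607]);
translate([1070, 128, 0]) cube([55, 17, 607]);
translate([457, 128, 0]) cube([613, 17, 55]);
translate([457, 128, 552]) cube([613, 17, 55]);


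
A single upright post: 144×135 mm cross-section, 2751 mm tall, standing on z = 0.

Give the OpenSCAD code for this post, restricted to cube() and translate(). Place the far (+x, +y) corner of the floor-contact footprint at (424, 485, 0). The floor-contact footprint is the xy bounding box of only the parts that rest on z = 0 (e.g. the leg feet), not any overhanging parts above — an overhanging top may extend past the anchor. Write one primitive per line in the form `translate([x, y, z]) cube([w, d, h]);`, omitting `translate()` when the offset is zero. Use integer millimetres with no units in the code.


translate([280, 350, 0]) cube([144, 135, 2751]);


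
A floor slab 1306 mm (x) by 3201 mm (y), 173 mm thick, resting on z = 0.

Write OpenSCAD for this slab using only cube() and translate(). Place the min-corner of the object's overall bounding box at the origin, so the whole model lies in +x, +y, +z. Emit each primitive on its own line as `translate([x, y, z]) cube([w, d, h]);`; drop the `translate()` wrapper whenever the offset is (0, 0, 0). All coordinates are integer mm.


cube([1306, 3201, 173]);


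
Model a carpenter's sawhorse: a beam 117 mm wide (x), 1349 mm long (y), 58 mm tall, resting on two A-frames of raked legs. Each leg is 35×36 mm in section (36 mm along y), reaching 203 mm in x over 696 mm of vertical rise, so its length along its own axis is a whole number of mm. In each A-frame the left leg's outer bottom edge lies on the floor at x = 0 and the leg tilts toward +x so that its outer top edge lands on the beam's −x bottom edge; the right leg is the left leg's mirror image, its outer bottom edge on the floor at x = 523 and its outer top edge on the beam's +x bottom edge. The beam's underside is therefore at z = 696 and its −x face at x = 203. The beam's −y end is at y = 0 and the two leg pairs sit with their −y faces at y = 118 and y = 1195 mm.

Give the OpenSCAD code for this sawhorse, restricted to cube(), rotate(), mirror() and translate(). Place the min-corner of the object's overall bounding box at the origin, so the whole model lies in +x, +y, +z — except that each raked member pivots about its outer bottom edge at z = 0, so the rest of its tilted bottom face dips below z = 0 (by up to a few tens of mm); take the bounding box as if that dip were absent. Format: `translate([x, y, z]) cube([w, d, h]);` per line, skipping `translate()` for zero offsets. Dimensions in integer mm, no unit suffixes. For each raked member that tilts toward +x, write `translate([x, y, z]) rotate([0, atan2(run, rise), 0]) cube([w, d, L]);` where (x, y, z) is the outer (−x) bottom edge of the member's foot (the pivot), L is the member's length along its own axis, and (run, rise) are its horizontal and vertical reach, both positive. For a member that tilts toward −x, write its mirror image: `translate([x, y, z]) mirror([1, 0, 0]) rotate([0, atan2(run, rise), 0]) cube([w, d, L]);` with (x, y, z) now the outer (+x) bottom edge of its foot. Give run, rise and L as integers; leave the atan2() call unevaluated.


translate([203, 0, 696]) cube([117, 1349, 58]);
translate([0, 118, 0]) rotate([0, atan2(203, 696), 0]) cube([35, 36, 725]);
translate([523, 118, 0]) mirror([1, 0, 0]) rotate([0, atan2(203, 696), 0]) cube([35, 36, 725]);
translate([0, 1195, 0]) rotate([0, atan2(203, 696), 0]) cube([35, 36, 725]);
translate([523, 1195, 0]) mirror([1, 0, 0]) rotate([0, atan2(203, 696), 0]) cube([35, 36, 725]);


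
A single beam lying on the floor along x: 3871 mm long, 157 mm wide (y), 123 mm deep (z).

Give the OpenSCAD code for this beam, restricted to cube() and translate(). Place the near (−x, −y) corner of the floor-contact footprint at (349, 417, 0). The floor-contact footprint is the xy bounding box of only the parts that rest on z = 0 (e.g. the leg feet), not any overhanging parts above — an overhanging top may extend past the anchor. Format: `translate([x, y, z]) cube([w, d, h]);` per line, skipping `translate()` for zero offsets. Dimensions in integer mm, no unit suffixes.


translate([349, 417, 0]) cube([3871, 157, 123]);


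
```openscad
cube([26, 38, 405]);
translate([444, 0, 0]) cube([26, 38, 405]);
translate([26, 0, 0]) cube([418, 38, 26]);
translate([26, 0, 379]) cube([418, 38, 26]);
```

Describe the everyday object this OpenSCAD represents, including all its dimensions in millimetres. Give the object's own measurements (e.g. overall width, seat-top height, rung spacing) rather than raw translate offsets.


A rectangular picture frame lying in the x–z plane (depth along y). The opening is 418 mm wide (x) by 353 mm tall (z), surrounded by a border 26 mm wide on all four sides. The frame is 38 mm deep and is made of two full-height vertical stiles with two horizontal rails fitted between them.


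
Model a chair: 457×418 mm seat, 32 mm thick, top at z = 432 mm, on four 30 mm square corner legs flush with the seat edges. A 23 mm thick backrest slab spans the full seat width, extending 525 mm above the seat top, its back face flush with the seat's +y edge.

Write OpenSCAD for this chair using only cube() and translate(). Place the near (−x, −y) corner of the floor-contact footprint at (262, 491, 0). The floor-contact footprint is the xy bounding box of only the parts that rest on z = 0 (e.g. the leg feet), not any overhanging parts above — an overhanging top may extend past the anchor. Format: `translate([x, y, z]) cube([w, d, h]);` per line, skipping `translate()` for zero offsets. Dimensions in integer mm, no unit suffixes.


translate([262, 491, 400]) cube([457, 418, 32]);
translate([262, 491, 0]) cube([30, 30, 400]);
translate([689, 491, 0]) cube([30, 30, 400]);
translate([262, 879, 0]) cube([30, 30, 400]);
translate([689, 879, 0]) cube([30, 30, 400]);
translate([262, 886, 432]) cube([457, 23, 525]);


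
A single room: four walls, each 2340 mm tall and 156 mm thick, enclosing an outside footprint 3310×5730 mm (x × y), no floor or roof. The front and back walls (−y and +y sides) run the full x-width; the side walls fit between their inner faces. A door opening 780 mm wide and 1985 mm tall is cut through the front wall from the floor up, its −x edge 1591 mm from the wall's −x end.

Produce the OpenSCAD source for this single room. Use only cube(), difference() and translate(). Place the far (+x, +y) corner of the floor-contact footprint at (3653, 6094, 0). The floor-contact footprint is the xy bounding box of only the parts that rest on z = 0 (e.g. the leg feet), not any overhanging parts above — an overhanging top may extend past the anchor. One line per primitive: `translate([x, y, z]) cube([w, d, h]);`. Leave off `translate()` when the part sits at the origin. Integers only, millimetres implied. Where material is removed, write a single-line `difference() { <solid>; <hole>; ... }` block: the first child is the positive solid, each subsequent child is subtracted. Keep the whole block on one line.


difference() { translate([343, 364, 0]) cube([3310, 156, 2340]); translate([1934, 364, 0]) cube([780, 156, 1985]); }
translate([343, 5938, 0]) cube([3310, 156, 2340]);
translate([343, 520, 0]) cube([156, 5418, 2340]);
translate([3497, 520, 0]) cube([156, 5418, 2340]);


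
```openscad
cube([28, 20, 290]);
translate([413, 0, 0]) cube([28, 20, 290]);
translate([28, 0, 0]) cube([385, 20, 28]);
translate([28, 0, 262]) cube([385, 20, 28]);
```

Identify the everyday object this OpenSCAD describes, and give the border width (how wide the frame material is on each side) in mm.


A picture frame. The border width is 28 mm.

Four thin pieces enclosing a rectangular opening — a picture frame. The two full-height stiles are 290 mm tall; the top rail sits at z = 262 and is 28 mm tall, so the border above the opening is 290 − 262 = 28 mm, matching the stile x-width.


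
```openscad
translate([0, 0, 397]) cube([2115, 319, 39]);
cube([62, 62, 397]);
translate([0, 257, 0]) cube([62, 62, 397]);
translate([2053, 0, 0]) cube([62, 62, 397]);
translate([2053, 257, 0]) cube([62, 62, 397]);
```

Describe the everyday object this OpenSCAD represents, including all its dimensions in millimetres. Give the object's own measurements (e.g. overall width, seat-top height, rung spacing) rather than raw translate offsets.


A long wooden bench with a 2115 mm (x) × 319 mm (y) seat, 39 mm thick, its top surface 436 mm above the floor. Four 62 mm square legs at the seat corners, flush with the edges, run from z = 0 to the seat underside.


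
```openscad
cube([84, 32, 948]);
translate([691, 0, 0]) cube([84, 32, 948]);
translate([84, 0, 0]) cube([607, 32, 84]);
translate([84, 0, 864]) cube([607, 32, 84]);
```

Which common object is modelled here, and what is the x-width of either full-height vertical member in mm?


A picture frame. The border width is 84 mm.

Four thin pieces enclosing a rectangular opening — a picture frame. The two full-height stiles are 948 mm tall; the top rail sits at z = 864 and is 84 mm tall, so the border above the opening is 948 − 864 = 84 mm, matching the stile x-width.


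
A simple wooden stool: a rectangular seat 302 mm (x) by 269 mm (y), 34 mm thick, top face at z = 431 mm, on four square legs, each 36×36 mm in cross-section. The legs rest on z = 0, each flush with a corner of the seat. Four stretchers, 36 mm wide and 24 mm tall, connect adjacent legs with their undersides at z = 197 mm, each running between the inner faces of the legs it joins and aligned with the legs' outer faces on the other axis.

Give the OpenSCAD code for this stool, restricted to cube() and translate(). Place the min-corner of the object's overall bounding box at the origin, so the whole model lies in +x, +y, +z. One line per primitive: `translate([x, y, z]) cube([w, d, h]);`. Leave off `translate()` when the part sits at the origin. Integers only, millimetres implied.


translate([0, 0, 397]) cube([302, 269, 34]);
cube([36, 36, 397]);
translate([266, 0, 0]) cube([36, 36, 397]);
translate([0, 233, 0]) cube([36, 36, 397]);
translate([266, 233, 0]) cube([36, 36, 397]);
translate([36, 0, 197]) cube([230, 36, 24]);
translate([36, 233, 197]) cube([230, 36, 24]);
translate([0, 36, 197]) cube([36, 197, 24]);
translate([266, 36, 197]) cube([36, 197, 24]);


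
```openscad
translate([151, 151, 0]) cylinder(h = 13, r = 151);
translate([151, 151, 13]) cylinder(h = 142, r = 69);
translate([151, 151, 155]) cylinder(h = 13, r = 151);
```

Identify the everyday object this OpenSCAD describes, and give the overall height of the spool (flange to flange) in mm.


A spool. The overall height is 168 mm.

Three coaxial cylinders, large–small–large — a spool. Two 13 mm flanges and a 142 mm core give 13 + 142 + 13 = 168 mm.


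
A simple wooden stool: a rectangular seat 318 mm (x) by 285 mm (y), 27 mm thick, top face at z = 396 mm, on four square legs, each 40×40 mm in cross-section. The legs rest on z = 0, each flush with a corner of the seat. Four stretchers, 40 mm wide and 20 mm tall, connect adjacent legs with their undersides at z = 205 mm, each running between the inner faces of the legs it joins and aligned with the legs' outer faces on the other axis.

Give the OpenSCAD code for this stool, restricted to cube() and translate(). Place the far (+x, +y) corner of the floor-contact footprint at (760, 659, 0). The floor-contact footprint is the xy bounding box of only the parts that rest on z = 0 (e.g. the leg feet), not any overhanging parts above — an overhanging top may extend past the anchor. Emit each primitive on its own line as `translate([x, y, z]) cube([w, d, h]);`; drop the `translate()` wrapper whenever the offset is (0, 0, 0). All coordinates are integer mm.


translate([442, 374, 369]) cube([318, 285, 27]);
translate([442, 374, 0]) cube([40, 40, 369]);
translate([720, 374, 0]) cube([40, 40, 369]);
translate([442, 619, 0]) cube([40, 40, 369]);
translate([720, 619, 0]) cube([40, 40, 369]);
translate([482, 374, 205]) cube([238, 40, 20]);
translate([482, 619, 205]) cube([238, 40, 20]);
translate([442, 414, 205]) cube([40, 205, 20]);
translate([720, 414, 205]) cube([40, 205, 20]);


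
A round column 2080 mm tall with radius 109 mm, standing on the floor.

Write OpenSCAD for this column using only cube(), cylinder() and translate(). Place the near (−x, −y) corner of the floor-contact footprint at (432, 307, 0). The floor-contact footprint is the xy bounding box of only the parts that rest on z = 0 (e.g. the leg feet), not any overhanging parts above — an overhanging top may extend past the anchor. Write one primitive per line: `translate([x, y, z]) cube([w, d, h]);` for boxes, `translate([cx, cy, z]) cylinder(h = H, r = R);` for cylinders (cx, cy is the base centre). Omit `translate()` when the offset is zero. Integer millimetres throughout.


translate([541, 416, 0]) cylinder(h = 2080, r = 109);


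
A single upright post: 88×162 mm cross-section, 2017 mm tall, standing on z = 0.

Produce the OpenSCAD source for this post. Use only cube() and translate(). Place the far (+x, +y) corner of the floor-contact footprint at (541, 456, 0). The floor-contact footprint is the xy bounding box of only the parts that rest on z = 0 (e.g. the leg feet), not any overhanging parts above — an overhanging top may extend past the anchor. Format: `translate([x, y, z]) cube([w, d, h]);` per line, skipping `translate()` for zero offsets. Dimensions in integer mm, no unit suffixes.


translate([453, 294, 0]) cube([88, 162, 2017]);


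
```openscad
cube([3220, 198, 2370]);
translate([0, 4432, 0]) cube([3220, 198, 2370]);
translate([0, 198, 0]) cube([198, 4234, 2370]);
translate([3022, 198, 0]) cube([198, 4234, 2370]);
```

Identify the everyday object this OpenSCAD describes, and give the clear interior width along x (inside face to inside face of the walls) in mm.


A house (or room) frame. The interior width is 2824 mm.

Four 2370 mm walls enclosing a rectangle with no floor or roof — a room or house frame. Outside width is 3220 mm and wall thickness is 198 mm, so the interior width is 3220 − 2 × 198 = 2824 mm.


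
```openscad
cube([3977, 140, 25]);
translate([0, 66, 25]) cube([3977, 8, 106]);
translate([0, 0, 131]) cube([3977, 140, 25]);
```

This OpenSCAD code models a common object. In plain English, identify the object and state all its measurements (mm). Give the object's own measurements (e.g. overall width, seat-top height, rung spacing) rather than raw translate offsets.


An I-beam lying along x, 3977 mm long. Overall section height 156 mm. Two flanges 140 mm wide (y) and 25 mm thick, one on the floor and one at the top; a web 8 mm thick runs between them, centred on the flange width.


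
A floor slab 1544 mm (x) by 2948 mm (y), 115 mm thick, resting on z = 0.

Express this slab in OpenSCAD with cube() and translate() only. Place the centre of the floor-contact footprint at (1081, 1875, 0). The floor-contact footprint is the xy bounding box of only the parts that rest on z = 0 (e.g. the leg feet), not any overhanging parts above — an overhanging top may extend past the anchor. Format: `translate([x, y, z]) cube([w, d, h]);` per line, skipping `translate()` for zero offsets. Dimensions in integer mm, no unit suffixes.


translate([309, 401, 0]) cube([1544, 2948, 115]);


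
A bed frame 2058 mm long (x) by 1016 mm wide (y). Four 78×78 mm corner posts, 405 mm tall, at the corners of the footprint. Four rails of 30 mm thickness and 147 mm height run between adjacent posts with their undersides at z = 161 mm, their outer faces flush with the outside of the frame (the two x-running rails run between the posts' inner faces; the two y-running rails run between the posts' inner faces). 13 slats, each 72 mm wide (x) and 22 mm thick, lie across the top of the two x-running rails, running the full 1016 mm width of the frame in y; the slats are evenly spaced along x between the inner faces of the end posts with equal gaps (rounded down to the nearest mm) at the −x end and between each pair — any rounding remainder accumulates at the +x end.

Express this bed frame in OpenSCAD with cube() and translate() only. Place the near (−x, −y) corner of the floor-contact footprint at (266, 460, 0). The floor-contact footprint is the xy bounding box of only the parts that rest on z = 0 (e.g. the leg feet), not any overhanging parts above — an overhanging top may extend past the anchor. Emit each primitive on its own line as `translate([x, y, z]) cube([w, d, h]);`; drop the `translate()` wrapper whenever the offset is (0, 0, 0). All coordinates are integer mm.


translate([266, 460, 0]) cube([78, 78, 405]);
translate([266, 1398, 0]) cube([78, 78, 405]);
translate([2246, 460, 0]) cube([78, 78, 405]);
translate([2246, 1398, 0]) cube([78, 78, 405]);
translate([344, 460, 161]) cube([1902, 30, 147]);
translate([344, 1446, 161]) cube([1902, 30, 147]);
translate([266, 538, 161]) cube([30, 860, 147]);
translate([2294, 538, 161]) cube([30, 860, 147]);
translate([413, 460, 308]) cube([72, 1016, 22]);
translate([554, 460, 308]) cube([72, 1016, 22]);
translate([695, 460, 308]) cube([72, 1016, 22]);
translate([836, 460, 308]) cube([72, 1016, 22]);
translate([977, 460, 308]) cube([72, 1016, 22]);
translate([1118, 460, 308]) cube([72, 1016, 22]);
translate([1259, 460, 308]) cube([72, 1016, 22]);
translate([1400, 460, 308]) cube([72, 1016, 22]);
translate([1541, 460, 308]) cube([72, 1016, 22]);
translate([1682, 460, 308]) cube([72, 1016, 22]);
translate([1823, 460, 308]) cube([72, 1016, 22]);
translate([1964, 460, 308]) cube([72, 1016, 22]);
translate([2105, 460, 308]) cube([72, 1016, 22]);


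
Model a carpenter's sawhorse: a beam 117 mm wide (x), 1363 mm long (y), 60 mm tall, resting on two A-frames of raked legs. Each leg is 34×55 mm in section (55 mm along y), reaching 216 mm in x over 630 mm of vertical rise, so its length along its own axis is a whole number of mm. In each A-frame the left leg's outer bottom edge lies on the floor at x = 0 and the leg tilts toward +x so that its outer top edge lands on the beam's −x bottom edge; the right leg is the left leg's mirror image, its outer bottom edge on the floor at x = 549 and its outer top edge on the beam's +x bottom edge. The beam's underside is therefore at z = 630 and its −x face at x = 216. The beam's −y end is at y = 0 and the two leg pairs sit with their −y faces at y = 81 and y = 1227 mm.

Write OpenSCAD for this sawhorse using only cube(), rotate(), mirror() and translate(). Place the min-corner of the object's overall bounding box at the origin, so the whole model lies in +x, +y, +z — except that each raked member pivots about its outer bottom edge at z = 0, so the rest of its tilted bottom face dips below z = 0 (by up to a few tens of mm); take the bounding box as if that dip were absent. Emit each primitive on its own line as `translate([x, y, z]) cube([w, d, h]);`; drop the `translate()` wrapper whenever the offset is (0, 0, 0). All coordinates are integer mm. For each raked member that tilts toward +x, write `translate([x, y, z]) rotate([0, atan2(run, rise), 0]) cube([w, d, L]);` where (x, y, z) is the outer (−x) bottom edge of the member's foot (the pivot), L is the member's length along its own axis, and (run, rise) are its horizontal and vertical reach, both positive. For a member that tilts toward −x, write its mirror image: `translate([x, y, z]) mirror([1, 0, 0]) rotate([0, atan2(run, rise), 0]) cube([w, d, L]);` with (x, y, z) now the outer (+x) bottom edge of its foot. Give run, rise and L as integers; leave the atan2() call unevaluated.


// leg length = √(216² + 630²) = 666
// right-leg outer foot x = 2·216 + 117 = 549
// beam min-corner = (216, 0, 630)
translate([216, 0, 630]) cube([117, 1363, 60]);
translate([0, 81, 0]) rotate([0, atan2(216, 630), 0]) cube([34, 55, 666]);
translate([549, 81, 0]) mirror([1, 0, 0]) rotate([0, atan2(216, 630), 0]) cube([34, 55, 666]);
translate([0, 1227, 0]) rotate([0, atan2(216, 630), 0]) cube([34, 55, 666]);
translate([549, 1227, 0]) mirror([1, 0, 0]) rotate([0, atan2(216, 630), 0]) cube([34, 55, 666]);


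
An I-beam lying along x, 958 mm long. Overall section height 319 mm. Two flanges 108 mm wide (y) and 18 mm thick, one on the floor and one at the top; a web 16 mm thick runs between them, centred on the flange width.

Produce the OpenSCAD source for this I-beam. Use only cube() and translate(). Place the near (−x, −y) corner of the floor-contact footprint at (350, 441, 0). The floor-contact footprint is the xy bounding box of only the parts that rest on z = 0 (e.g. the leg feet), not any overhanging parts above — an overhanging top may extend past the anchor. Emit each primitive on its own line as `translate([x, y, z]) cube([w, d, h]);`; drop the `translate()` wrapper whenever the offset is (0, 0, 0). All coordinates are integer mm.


translate([350, 441, 0]) cube([958, 108, 18]);
translate([350, 487, 18]) cube([958, 16, 283]);
translate([350, 441, 301]) cube([958, 108, 18]);


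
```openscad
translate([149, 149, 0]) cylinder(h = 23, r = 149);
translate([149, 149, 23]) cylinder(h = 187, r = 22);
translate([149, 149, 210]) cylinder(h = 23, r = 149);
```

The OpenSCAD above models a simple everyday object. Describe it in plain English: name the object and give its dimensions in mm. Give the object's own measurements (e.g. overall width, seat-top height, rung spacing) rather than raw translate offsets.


A spool: two coaxial disc flanges of radius 149 mm and thickness 23 mm, joined by a core cylinder of radius 22 mm and height 187 mm. The lower flange rests on z = 0 and the three cylinders share a vertical axis.


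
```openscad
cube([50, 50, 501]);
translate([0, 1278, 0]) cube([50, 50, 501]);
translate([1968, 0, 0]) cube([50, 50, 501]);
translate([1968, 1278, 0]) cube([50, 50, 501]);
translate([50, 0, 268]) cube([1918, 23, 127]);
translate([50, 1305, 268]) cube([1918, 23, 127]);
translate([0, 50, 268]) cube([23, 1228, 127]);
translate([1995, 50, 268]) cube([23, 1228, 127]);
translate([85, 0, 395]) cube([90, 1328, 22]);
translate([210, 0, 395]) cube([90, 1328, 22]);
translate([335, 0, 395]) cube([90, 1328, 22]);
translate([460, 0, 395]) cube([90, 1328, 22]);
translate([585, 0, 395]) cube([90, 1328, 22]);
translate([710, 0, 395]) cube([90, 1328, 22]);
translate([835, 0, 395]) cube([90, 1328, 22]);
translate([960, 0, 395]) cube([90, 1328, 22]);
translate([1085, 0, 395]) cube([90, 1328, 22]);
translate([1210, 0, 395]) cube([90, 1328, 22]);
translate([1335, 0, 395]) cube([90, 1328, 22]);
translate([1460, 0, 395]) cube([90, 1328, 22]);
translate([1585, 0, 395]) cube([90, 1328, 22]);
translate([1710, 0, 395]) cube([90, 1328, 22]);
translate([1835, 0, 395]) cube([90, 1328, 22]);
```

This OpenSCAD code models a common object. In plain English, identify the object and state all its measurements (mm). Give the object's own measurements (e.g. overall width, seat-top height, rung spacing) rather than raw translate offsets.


A bed frame 2018 mm long (x) by 1328 mm wide (y). Four 50×50 mm corner posts, 501 mm tall, at the corners of the footprint. Four rails of 23 mm thickness and 127 mm height run between adjacent posts with their undersides at z = 268 mm, their outer faces flush with the outside of the frame (the two x-running rails run between the posts' inner faces; the two y-running rails run between the posts' inner faces). 15 slats, each 90 mm wide (x) and 22 mm thick, lie across the top of the two x-running rails, running the full 1328 mm width of the frame in y; along x they sit between the end posts with a 35 mm gap after the −x posts and between neighbouring slats, leaving 43 mm before the +x posts.


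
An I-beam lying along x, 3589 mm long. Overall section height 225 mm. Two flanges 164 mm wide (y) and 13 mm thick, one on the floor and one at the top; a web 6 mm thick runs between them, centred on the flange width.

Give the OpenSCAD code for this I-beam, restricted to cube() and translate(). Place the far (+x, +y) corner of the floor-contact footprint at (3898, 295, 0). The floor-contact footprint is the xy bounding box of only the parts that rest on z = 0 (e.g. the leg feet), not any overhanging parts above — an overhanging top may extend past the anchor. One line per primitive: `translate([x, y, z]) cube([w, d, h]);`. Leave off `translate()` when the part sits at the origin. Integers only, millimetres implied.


translate([309, 131, 0]) cube([3589, 164, 13]);
translate([309, 210, 13]) cube([3589, 6, 199]);
translate([309, 131, 212]) cube([3589, 164, 13]);


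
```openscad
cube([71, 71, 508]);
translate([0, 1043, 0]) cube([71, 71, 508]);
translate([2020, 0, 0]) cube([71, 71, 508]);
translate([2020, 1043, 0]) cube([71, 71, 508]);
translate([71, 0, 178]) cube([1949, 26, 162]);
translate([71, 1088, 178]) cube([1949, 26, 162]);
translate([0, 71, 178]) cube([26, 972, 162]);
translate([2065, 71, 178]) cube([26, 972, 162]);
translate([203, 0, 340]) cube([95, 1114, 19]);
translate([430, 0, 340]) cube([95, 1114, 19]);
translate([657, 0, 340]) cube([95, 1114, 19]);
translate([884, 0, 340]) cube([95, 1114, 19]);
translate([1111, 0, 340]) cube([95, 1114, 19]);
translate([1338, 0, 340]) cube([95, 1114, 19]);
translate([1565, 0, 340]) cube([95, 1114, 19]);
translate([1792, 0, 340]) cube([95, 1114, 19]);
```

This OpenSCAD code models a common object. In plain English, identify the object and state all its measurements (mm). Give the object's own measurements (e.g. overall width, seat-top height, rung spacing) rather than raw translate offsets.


A bed frame 2091 mm long (x) by 1114 mm wide (y). Four 71×71 mm corner posts, 508 mm tall, at the corners of the footprint. Four rails of 26 mm thickness and 162 mm height run between adjacent posts with their undersides at z = 178 mm, their outer faces flush with the outside of the frame (the two x-running rails run between the posts' inner faces; the two y-running rails run between the posts' inner faces). 8 slats, each 95 mm wide (x) and 19 mm thick, lie across the top of the two x-running rails, running the full 1114 mm width of the frame in y; along x they sit between the end posts with a 132 mm gap after the −x posts and between neighbouring slats, leaving 133 mm before the +x posts.


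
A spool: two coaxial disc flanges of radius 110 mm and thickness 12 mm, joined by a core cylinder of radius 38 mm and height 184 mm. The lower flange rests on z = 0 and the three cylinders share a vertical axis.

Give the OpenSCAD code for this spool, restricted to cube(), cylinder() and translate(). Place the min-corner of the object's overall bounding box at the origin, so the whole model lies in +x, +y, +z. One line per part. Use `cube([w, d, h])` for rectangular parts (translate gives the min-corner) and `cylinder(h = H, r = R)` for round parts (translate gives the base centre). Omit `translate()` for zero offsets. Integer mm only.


translate([110, 110, 0]) cylinder(h = 12, r = 110);
translate([110, 110, 12]) cylinder(h = 184, r = 38);
translate([110, 110, 196]) cylinder(h = 12, r = 110);


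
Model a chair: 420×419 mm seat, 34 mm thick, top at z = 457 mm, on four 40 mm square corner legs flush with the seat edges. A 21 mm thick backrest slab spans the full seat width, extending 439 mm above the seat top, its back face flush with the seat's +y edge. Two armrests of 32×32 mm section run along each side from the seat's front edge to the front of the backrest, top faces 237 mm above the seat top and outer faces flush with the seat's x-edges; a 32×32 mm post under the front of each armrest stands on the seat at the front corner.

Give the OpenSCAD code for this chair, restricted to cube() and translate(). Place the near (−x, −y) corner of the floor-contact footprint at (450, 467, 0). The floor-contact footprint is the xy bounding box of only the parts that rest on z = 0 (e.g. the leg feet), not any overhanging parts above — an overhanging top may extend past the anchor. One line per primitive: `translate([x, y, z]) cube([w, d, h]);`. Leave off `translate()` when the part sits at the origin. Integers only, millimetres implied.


translate([450, 467, 423]) cube([420, 419, 34]);
translate([450, 467, 0]) cube([40, 40, 423]);
translate([830, 467, 0]) cube([40, 40, 423]);
translate([450, 846, 0]) cube([40, 40, 423]);
translate([830, 846, 0]) cube([40, 40, 423]);
translate([450, 865, 457]) cube([420, 21, 439]);
translate([450, 467, 662]) cube([32, 398, 32]);
translate([838, 467, 662]) cube([32, 398, 32]);
translate([450, 467, 457]) cube([32, 32, 205]);
translate([838, 467, 457]) cube([32, 32, 205]);


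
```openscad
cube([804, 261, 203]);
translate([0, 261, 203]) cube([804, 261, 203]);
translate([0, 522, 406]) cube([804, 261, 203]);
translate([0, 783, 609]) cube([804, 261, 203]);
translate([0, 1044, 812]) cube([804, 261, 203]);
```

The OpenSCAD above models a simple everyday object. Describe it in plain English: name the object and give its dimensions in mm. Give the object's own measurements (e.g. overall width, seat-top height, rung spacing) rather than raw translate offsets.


A straight staircase of 5 solid steps. Each step is 804 mm wide (x), 261 mm deep (y, the going) and 203 mm tall (the rise). The first step rests on the floor; each subsequent step sits one going further in +y and one rise higher in +z, directly behind and above the previous step with no overlap.


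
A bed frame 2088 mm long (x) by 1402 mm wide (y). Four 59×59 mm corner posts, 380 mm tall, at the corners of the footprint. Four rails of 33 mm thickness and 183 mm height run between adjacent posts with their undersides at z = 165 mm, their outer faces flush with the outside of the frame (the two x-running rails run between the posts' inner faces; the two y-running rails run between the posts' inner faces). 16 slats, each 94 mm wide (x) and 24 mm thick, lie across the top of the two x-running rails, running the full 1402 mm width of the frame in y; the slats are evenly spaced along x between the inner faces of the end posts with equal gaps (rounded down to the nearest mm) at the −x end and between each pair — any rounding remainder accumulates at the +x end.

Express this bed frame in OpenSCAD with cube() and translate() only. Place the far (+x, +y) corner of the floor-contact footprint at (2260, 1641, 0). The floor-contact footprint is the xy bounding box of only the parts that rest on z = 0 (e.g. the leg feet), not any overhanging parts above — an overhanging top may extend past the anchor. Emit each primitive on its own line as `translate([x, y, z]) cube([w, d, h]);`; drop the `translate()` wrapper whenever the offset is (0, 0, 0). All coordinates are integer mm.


translate([172, 239, 0]) cube([59, 59, 380]);
translate([172, 1582, 0]) cube([59, 59, 380]);
translate([2201, 239, 0]) cube([59, 59, 380]);
translate([2201, 1582, 0]) cube([59, 59, 380]);
translate([231, 239, 165]) cube([1970, 33, 183]);
translate([231, 1608, 165]) cube([1970, 33, 183]);
translate([172, 298, 165]) cube([33, 1284, 183]);
translate([2227, 298, 165]) cube([33, 1284, 183]);
translate([258, 239, 348]) cube([94, 1402, 24]);
translate([379, 239, 348]) cube([94, 1402, 24]);
translate([500, 239, 348]) cube([94, 1402, 24]);
translate([621, 239, 348]) cube([94, 1402, 24]);
translate([742, 239, 348]) cube([94, 1402, 24]);
translate([863, 239, 348]) cube([94, 1402, 24]);
translate([984, 239, 348]) cube([94, 1402, 24]);
translate([1105, 239, 348]) cube([94, 1402, 24]);
translate([1226, 239, 348]) cube([94, 1402, 24]);
translate([1347, 239, 348]) cube([94, 1402, 24]);
translate([1468, 239, 348]) cube([94, 1402, 24]);
translate([1589, 239, 348]) cube([94, 1402, 24]);
translate([1710, 239, 348]) cube([94, 1402, 24]);
translate([1831, 239, 348]) cube([94, 1402, 24]);
translate([1952, 239, 348]) cube([94, 1402, 24]);
translate([2073, 239, 348]) cube([94, 1402, 24]);


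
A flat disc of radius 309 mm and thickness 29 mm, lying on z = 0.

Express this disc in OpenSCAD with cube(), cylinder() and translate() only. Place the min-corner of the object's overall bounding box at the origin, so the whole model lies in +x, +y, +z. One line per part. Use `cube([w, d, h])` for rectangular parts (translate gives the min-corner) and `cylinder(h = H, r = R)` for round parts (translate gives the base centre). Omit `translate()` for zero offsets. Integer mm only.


translate([309, 309, 0]) cylinder(h = 29, r = 309);


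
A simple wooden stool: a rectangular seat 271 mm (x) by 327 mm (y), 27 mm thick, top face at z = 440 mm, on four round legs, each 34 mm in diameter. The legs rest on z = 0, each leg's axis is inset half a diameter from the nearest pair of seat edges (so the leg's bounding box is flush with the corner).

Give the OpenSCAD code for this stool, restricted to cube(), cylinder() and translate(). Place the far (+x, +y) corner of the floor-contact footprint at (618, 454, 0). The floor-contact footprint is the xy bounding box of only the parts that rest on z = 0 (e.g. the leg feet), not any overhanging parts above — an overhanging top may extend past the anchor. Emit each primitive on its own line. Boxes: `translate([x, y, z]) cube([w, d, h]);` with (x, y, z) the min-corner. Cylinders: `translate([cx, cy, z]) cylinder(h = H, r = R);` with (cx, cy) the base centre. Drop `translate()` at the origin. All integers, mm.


translate([347, 127, 413]) cube([271, 327, 27]);
translate([364, 144, 0]) cylinder(h = 413, r = 17);
translate([601, 144, 0]) cylinder(h = 413, r = 17);
translate([364, 437, 0]) cylinder(h = 413, r = 17);
translate([601, 437, 0]) cylinder(h = 413, r = 17);


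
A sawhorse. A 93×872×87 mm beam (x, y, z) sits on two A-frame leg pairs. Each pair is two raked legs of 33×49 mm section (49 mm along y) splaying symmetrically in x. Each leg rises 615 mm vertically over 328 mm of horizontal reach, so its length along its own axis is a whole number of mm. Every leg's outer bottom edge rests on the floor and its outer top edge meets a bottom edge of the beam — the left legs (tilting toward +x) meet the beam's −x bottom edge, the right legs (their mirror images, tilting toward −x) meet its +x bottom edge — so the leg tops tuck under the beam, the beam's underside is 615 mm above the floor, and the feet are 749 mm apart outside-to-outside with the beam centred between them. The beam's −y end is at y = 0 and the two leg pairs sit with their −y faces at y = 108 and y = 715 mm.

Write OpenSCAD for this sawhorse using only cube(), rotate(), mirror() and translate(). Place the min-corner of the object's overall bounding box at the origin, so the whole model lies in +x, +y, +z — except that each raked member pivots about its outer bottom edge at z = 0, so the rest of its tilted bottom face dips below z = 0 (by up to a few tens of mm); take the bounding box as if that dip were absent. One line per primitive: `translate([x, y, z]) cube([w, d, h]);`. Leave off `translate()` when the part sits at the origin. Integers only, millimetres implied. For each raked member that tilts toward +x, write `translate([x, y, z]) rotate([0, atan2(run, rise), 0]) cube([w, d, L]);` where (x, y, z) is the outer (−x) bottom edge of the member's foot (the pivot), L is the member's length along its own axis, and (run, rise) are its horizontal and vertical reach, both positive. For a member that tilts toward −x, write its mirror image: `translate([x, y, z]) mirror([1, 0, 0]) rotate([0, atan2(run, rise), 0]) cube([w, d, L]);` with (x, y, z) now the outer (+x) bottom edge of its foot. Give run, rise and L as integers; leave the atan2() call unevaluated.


translate([328, 0, 615]) cube([93, 872, 87]);
translate([0, 108, 0]) rotate([0, atan2(328, 615), 0]) cube([33, 49, 697]);
translate([749, 108, 0]) mirror([1, 0, 0]) rotate([0, atan2(328, 615), 0]) cube([33, 49, 697]);
translate([0, 715, 0]) rotate([0, atan2(328, 615), 0]) cube([33, 49, 697]);
translate([749, 715, 0]) mirror([1, 0, 0]) rotate([0, atan2(328, 615), 0]) cube([33, 49, 697]);
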